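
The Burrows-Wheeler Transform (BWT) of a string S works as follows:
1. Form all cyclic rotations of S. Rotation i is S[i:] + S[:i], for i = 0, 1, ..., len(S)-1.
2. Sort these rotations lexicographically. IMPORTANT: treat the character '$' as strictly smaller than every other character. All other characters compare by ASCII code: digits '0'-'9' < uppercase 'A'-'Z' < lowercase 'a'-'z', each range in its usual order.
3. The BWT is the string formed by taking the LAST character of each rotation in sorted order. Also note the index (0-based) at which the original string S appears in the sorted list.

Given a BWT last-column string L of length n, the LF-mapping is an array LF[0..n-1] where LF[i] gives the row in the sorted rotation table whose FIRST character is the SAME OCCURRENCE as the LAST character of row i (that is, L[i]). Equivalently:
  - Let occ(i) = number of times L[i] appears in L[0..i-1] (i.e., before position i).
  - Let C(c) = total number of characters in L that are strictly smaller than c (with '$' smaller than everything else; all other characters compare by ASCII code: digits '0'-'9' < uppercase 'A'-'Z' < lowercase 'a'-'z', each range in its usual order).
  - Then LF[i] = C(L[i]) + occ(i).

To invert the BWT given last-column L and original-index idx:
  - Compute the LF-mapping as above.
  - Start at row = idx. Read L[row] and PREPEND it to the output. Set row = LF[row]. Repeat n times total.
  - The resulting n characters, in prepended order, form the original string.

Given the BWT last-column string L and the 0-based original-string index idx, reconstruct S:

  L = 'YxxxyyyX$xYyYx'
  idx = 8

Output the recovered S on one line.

Answer: xxyyxXxYyYyxY$

Derivation:
LF mapping: 2 5 6 7 10 11 12 1 0 8 3 13 4 9
Walk LF starting at row 8, prepending L[row]:
  step 1: row=8, L[8]='$', prepend. Next row=LF[8]=0
  step 2: row=0, L[0]='Y', prepend. Next row=LF[0]=2
  step 3: row=2, L[2]='x', prepend. Next row=LF[2]=6
  step 4: row=6, L[6]='y', prepend. Next row=LF[6]=12
  step 5: row=12, L[12]='Y', prepend. Next row=LF[12]=4
  step 6: row=4, L[4]='y', prepend. Next row=LF[4]=10
  step 7: row=10, L[10]='Y', prepend. Next row=LF[10]=3
  step 8: row=3, L[3]='x', prepend. Next row=LF[3]=7
  step 9: row=7, L[7]='X', prepend. Next row=LF[7]=1
  step 10: row=1, L[1]='x', prepend. Next row=LF[1]=5
  step 11: row=5, L[5]='y', prepend. Next row=LF[5]=11
  step 12: row=11, L[11]='y', prepend. Next row=LF[11]=13
  step 13: row=13, L[13]='x', prepend. Next row=LF[13]=9
  step 14: row=9, L[9]='x', prepend. Next row=LF[9]=8
Reversed output: xxyyxXxYyYyxY$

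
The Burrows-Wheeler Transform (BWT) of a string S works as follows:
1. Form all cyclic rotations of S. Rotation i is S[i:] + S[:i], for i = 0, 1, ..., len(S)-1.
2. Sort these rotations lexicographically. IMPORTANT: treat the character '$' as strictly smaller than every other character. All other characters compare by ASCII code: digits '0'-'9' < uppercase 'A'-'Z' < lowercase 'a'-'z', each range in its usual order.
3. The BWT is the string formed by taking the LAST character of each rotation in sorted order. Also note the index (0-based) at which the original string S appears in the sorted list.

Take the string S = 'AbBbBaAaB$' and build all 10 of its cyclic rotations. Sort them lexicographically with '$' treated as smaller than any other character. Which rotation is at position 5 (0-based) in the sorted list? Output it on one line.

Answer: BbBaAaB$Ab

Derivation:
All 10 rotations (rotation i = S[i:]+S[:i]):
  rot[0] = AbBbBaAaB$
  rot[1] = bBbBaAaB$A
  rot[2] = BbBaAaB$Ab
  rot[3] = bBaAaB$AbB
  rot[4] = BaAaB$AbBb
  rot[5] = aAaB$AbBbB
  rot[6] = AaB$AbBbBa
  rot[7] = aB$AbBbBaA
  rot[8] = B$AbBbBaAa
  rot[9] = $AbBbBaAaB
Sorted (with $ < everything):
  sorted[0] = $AbBbBaAaB
  sorted[1] = AaB$AbBbBa
  sorted[2] = AbBbBaAaB$
  sorted[3] = B$AbBbBaAa
  sorted[4] = BaAaB$AbBb
  sorted[5] = BbBaAaB$Ab
  sorted[6] = aAaB$AbBbB
  sorted[7] = aB$AbBbBaA
  sorted[8] = bBaAaB$AbB
  sorted[9] = bBbBaAaB$A
sorted[5] = BbBaAaB$Ab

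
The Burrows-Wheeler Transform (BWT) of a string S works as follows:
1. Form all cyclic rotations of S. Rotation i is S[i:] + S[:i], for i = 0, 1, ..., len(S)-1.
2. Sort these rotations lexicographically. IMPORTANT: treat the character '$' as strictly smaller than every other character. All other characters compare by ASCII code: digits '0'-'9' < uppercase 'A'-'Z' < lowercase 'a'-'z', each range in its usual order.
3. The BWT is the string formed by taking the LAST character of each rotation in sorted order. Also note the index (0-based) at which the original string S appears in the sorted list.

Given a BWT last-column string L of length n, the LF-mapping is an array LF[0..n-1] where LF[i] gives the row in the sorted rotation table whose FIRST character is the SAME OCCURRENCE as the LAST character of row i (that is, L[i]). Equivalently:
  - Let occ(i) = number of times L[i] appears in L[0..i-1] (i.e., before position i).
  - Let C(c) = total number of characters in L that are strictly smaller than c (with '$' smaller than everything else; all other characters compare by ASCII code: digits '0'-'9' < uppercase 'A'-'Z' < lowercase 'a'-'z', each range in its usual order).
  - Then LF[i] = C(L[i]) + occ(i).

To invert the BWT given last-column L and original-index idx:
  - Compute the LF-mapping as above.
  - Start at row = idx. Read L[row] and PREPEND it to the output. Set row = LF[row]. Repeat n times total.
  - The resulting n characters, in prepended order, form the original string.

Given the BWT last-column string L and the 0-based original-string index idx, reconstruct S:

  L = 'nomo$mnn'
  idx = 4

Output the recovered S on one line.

Answer: nommnon$

Derivation:
LF mapping: 3 6 1 7 0 2 4 5
Walk LF starting at row 4, prepending L[row]:
  step 1: row=4, L[4]='$', prepend. Next row=LF[4]=0
  step 2: row=0, L[0]='n', prepend. Next row=LF[0]=3
  step 3: row=3, L[3]='o', prepend. Next row=LF[3]=7
  step 4: row=7, L[7]='n', prepend. Next row=LF[7]=5
  step 5: row=5, L[5]='m', prepend. Next row=LF[5]=2
  step 6: row=2, L[2]='m', prepend. Next row=LF[2]=1
  step 7: row=1, L[1]='o', prepend. Next row=LF[1]=6
  step 8: row=6, L[6]='n', prepend. Next row=LF[6]=4
Reversed output: nommnon$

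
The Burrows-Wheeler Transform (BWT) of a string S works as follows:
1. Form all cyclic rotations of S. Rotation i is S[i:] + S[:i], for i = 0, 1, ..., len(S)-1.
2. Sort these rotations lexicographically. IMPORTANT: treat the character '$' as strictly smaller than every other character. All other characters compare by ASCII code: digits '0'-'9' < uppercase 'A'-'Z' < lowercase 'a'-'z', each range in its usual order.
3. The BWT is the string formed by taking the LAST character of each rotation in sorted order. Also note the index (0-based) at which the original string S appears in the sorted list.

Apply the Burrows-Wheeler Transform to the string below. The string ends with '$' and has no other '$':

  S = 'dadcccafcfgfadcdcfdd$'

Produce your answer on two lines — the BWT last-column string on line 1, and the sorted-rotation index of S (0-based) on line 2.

Answer: ddfcccdddfd$aacfgaccf
11

Derivation:
All 21 rotations (rotation i = S[i:]+S[:i]):
  rot[0] = dadcccafcfgfadcdcfdd$
  rot[1] = adcccafcfgfadcdcfdd$d
  rot[2] = dcccafcfgfadcdcfdd$da
  rot[3] = cccafcfgfadcdcfdd$dad
  rot[4] = ccafcfgfadcdcfdd$dadc
  rot[5] = cafcfgfadcdcfdd$dadcc
  rot[6] = afcfgfadcdcfdd$dadccc
  rot[7] = fcfgfadcdcfdd$dadccca
  rot[8] = cfgfadcdcfdd$dadcccaf
  rot[9] = fgfadcdcfdd$dadcccafc
  rot[10] = gfadcdcfdd$dadcccafcf
  rot[11] = fadcdcfdd$dadcccafcfg
  rot[12] = adcdcfdd$dadcccafcfgf
  rot[13] = dcdcfdd$dadcccafcfgfa
  rot[14] = cdcfdd$dadcccafcfgfad
  rot[15] = dcfdd$dadcccafcfgfadc
  rot[16] = cfdd$dadcccafcfgfadcd
  rot[17] = fdd$dadcccafcfgfadcdc
  rot[18] = dd$dadcccafcfgfadcdcf
  rot[19] = d$dadcccafcfgfadcdcfd
  rot[20] = $dadcccafcfgfadcdcfdd
Sorted (with $ < everything):
  sorted[0] = $dadcccafcfgfadcdcfdd  (last char: 'd')
  sorted[1] = adcccafcfgfadcdcfdd$d  (last char: 'd')
  sorted[2] = adcdcfdd$dadcccafcfgf  (last char: 'f')
  sorted[3] = afcfgfadcdcfdd$dadccc  (last char: 'c')
  sorted[4] = cafcfgfadcdcfdd$dadcc  (last char: 'c')
  sorted[5] = ccafcfgfadcdcfdd$dadc  (last char: 'c')
  sorted[6] = cccafcfgfadcdcfdd$dad  (last char: 'd')
  sorted[7] = cdcfdd$dadcccafcfgfad  (last char: 'd')
  sorted[8] = cfdd$dadcccafcfgfadcd  (last char: 'd')
  sorted[9] = cfgfadcdcfdd$dadcccaf  (last char: 'f')
  sorted[10] = d$dadcccafcfgfadcdcfd  (last char: 'd')
  sorted[11] = dadcccafcfgfadcdcfdd$  (last char: '$')
  sorted[12] = dcccafcfgfadcdcfdd$da  (last char: 'a')
  sorted[13] = dcdcfdd$dadcccafcfgfa  (last char: 'a')
  sorted[14] = dcfdd$dadcccafcfgfadc  (last char: 'c')
  sorted[15] = dd$dadcccafcfgfadcdcf  (last char: 'f')
  sorted[16] = fadcdcfdd$dadcccafcfg  (last char: 'g')
  sorted[17] = fcfgfadcdcfdd$dadccca  (last char: 'a')
  sorted[18] = fdd$dadcccafcfgfadcdc  (last char: 'c')
  sorted[19] = fgfadcdcfdd$dadcccafc  (last char: 'c')
  sorted[20] = gfadcdcfdd$dadcccafcf  (last char: 'f')
Last column: ddfcccdddfd$aacfgaccf
Original string S is at sorted index 11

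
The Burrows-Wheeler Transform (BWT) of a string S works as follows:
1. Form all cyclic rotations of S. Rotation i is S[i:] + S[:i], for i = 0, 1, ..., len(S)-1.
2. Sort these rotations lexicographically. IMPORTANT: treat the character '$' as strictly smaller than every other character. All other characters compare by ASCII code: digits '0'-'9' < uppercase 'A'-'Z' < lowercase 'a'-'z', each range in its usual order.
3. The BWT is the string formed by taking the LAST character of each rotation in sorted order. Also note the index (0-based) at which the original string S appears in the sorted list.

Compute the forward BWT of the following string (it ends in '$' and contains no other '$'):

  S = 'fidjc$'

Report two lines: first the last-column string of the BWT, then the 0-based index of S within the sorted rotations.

Answer: cji$fd
3

Derivation:
All 6 rotations (rotation i = S[i:]+S[:i]):
  rot[0] = fidjc$
  rot[1] = idjc$f
  rot[2] = djc$fi
  rot[3] = jc$fid
  rot[4] = c$fidj
  rot[5] = $fidjc
Sorted (with $ < everything):
  sorted[0] = $fidjc  (last char: 'c')
  sorted[1] = c$fidj  (last char: 'j')
  sorted[2] = djc$fi  (last char: 'i')
  sorted[3] = fidjc$  (last char: '$')
  sorted[4] = idjc$f  (last char: 'f')
  sorted[5] = jc$fid  (last char: 'd')
Last column: cji$fd
Original string S is at sorted index 3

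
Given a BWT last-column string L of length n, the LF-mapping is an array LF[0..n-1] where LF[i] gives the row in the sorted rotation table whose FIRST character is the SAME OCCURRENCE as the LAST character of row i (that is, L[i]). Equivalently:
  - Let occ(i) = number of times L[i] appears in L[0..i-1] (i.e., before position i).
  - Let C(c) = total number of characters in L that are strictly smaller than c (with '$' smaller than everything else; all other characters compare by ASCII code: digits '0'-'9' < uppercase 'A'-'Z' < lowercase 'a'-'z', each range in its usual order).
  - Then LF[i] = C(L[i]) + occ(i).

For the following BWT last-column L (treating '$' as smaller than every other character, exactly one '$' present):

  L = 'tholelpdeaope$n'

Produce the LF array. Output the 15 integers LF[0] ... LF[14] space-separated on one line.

Answer: 14 6 10 7 3 8 12 2 4 1 11 13 5 0 9

Derivation:
Char counts: '$':1, 'a':1, 'd':1, 'e':3, 'h':1, 'l':2, 'n':1, 'o':2, 'p':2, 't':1
C (first-col start): C('$')=0, C('a')=1, C('d')=2, C('e')=3, C('h')=6, C('l')=7, C('n')=9, C('o')=10, C('p')=12, C('t')=14
L[0]='t': occ=0, LF[0]=C('t')+0=14+0=14
L[1]='h': occ=0, LF[1]=C('h')+0=6+0=6
L[2]='o': occ=0, LF[2]=C('o')+0=10+0=10
L[3]='l': occ=0, LF[3]=C('l')+0=7+0=7
L[4]='e': occ=0, LF[4]=C('e')+0=3+0=3
L[5]='l': occ=1, LF[5]=C('l')+1=7+1=8
L[6]='p': occ=0, LF[6]=C('p')+0=12+0=12
L[7]='d': occ=0, LF[7]=C('d')+0=2+0=2
L[8]='e': occ=1, LF[8]=C('e')+1=3+1=4
L[9]='a': occ=0, LF[9]=C('a')+0=1+0=1
L[10]='o': occ=1, LF[10]=C('o')+1=10+1=11
L[11]='p': occ=1, LF[11]=C('p')+1=12+1=13
L[12]='e': occ=2, LF[12]=C('e')+2=3+2=5
L[13]='$': occ=0, LF[13]=C('$')+0=0+0=0
L[14]='n': occ=0, LF[14]=C('n')+0=9+0=9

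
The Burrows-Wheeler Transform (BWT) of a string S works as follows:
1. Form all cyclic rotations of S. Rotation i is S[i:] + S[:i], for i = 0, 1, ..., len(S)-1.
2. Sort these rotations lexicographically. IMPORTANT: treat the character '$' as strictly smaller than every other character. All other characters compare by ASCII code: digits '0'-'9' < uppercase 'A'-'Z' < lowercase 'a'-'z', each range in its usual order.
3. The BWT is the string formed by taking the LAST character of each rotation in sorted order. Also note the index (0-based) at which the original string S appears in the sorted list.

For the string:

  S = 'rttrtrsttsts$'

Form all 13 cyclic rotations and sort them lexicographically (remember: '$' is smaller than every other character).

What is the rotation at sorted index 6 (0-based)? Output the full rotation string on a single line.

All 13 rotations (rotation i = S[i:]+S[:i]):
  rot[0] = rttrtrsttsts$
  rot[1] = ttrtrsttsts$r
  rot[2] = trtrsttsts$rt
  rot[3] = rtrsttsts$rtt
  rot[4] = trsttsts$rttr
  rot[5] = rsttsts$rttrt
  rot[6] = sttsts$rttrtr
  rot[7] = ttsts$rttrtrs
  rot[8] = tsts$rttrtrst
  rot[9] = sts$rttrtrstt
  rot[10] = ts$rttrtrstts
  rot[11] = s$rttrtrsttst
  rot[12] = $rttrtrsttsts
Sorted (with $ < everything):
  sorted[0] = $rttrtrsttsts
  sorted[1] = rsttsts$rttrt
  sorted[2] = rtrsttsts$rtt
  sorted[3] = rttrtrsttsts$
  sorted[4] = s$rttrtrsttst
  sorted[5] = sts$rttrtrstt
  sorted[6] = sttsts$rttrtr
  sorted[7] = trsttsts$rttr
  sorted[8] = trtrsttsts$rt
  sorted[9] = ts$rttrtrstts
  sorted[10] = tsts$rttrtrst
  sorted[11] = ttrtrsttsts$r
  sorted[12] = ttsts$rttrtrs
sorted[6] = sttsts$rttrtr

Answer: sttsts$rttrtr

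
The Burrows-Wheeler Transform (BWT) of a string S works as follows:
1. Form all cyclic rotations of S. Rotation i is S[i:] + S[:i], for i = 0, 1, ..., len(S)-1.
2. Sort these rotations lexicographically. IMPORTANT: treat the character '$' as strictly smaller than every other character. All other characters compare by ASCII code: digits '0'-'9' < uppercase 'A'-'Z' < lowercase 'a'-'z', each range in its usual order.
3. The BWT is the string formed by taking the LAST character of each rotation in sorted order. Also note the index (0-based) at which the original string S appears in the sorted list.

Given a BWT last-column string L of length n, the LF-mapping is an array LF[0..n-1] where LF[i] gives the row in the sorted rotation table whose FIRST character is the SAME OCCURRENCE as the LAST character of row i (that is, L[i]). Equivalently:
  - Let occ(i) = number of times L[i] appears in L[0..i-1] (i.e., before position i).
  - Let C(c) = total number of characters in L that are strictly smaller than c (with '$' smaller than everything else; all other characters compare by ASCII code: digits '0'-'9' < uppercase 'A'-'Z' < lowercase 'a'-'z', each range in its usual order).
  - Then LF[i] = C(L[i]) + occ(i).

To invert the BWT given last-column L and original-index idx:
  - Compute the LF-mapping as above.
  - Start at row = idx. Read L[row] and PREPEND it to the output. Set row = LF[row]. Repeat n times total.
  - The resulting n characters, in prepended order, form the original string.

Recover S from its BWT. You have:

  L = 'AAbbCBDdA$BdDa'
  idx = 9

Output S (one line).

LF mapping: 1 2 10 11 6 4 7 12 3 0 5 13 8 9
Walk LF starting at row 9, prepending L[row]:
  step 1: row=9, L[9]='$', prepend. Next row=LF[9]=0
  step 2: row=0, L[0]='A', prepend. Next row=LF[0]=1
  step 3: row=1, L[1]='A', prepend. Next row=LF[1]=2
  step 4: row=2, L[2]='b', prepend. Next row=LF[2]=10
  step 5: row=10, L[10]='B', prepend. Next row=LF[10]=5
  step 6: row=5, L[5]='B', prepend. Next row=LF[5]=4
  step 7: row=4, L[4]='C', prepend. Next row=LF[4]=6
  step 8: row=6, L[6]='D', prepend. Next row=LF[6]=7
  step 9: row=7, L[7]='d', prepend. Next row=LF[7]=12
  step 10: row=12, L[12]='D', prepend. Next row=LF[12]=8
  step 11: row=8, L[8]='A', prepend. Next row=LF[8]=3
  step 12: row=3, L[3]='b', prepend. Next row=LF[3]=11
  step 13: row=11, L[11]='d', prepend. Next row=LF[11]=13
  step 14: row=13, L[13]='a', prepend. Next row=LF[13]=9
Reversed output: adbADdDCBBbAA$

Answer: adbADdDCBBbAA$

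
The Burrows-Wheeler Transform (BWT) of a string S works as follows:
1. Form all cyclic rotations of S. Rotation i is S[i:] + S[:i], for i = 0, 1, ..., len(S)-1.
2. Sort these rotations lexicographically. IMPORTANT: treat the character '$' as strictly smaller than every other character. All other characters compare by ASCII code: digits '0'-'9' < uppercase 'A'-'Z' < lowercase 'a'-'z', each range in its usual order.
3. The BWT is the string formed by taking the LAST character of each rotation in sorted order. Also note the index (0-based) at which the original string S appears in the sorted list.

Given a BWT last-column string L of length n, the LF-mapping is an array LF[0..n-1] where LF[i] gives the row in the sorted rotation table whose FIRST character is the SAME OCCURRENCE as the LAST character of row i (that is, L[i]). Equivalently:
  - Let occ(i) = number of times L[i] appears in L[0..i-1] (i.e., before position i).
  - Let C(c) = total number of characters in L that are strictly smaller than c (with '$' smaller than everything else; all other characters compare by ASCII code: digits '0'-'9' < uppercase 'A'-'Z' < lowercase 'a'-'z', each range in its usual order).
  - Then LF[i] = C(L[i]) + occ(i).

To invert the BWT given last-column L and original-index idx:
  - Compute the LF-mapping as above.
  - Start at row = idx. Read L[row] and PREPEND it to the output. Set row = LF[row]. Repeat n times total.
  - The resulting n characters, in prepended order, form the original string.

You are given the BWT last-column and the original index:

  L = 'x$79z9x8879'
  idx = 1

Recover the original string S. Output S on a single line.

Answer: 77x9989z8x$

Derivation:
LF mapping: 8 0 1 5 10 6 9 3 4 2 7
Walk LF starting at row 1, prepending L[row]:
  step 1: row=1, L[1]='$', prepend. Next row=LF[1]=0
  step 2: row=0, L[0]='x', prepend. Next row=LF[0]=8
  step 3: row=8, L[8]='8', prepend. Next row=LF[8]=4
  step 4: row=4, L[4]='z', prepend. Next row=LF[4]=10
  step 5: row=10, L[10]='9', prepend. Next row=LF[10]=7
  step 6: row=7, L[7]='8', prepend. Next row=LF[7]=3
  step 7: row=3, L[3]='9', prepend. Next row=LF[3]=5
  step 8: row=5, L[5]='9', prepend. Next row=LF[5]=6
  step 9: row=6, L[6]='x', prepend. Next row=LF[6]=9
  step 10: row=9, L[9]='7', prepend. Next row=LF[9]=2
  step 11: row=2, L[2]='7', prepend. Next row=LF[2]=1
Reversed output: 77x9989z8x$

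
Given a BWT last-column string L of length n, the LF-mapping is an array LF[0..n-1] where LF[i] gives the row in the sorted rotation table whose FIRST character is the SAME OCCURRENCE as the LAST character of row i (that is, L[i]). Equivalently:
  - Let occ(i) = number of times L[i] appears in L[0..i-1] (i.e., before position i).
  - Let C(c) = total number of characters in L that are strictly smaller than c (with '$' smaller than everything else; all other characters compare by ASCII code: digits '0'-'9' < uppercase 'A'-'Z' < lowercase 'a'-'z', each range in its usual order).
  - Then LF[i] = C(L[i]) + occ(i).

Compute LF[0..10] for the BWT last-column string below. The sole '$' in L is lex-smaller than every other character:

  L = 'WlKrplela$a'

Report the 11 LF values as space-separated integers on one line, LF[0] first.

Answer: 2 6 1 10 9 7 5 8 3 0 4

Derivation:
Char counts: '$':1, 'K':1, 'W':1, 'a':2, 'e':1, 'l':3, 'p':1, 'r':1
C (first-col start): C('$')=0, C('K')=1, C('W')=2, C('a')=3, C('e')=5, C('l')=6, C('p')=9, C('r')=10
L[0]='W': occ=0, LF[0]=C('W')+0=2+0=2
L[1]='l': occ=0, LF[1]=C('l')+0=6+0=6
L[2]='K': occ=0, LF[2]=C('K')+0=1+0=1
L[3]='r': occ=0, LF[3]=C('r')+0=10+0=10
L[4]='p': occ=0, LF[4]=C('p')+0=9+0=9
L[5]='l': occ=1, LF[5]=C('l')+1=6+1=7
L[6]='e': occ=0, LF[6]=C('e')+0=5+0=5
L[7]='l': occ=2, LF[7]=C('l')+2=6+2=8
L[8]='a': occ=0, LF[8]=C('a')+0=3+0=3
L[9]='$': occ=0, LF[9]=C('$')+0=0+0=0
L[10]='a': occ=1, LF[10]=C('a')+1=3+1=4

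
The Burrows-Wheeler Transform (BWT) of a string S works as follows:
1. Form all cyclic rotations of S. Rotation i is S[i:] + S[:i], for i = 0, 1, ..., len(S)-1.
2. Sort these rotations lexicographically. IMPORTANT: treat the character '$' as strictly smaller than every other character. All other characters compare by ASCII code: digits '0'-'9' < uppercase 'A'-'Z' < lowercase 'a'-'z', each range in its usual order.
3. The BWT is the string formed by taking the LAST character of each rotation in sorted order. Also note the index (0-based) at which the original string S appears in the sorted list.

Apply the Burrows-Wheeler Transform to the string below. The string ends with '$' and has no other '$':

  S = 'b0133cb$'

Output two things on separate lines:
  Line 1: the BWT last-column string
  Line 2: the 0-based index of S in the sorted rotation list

Answer: bb013c$3
6

Derivation:
All 8 rotations (rotation i = S[i:]+S[:i]):
  rot[0] = b0133cb$
  rot[1] = 0133cb$b
  rot[2] = 133cb$b0
  rot[3] = 33cb$b01
  rot[4] = 3cb$b013
  rot[5] = cb$b0133
  rot[6] = b$b0133c
  rot[7] = $b0133cb
Sorted (with $ < everything):
  sorted[0] = $b0133cb  (last char: 'b')
  sorted[1] = 0133cb$b  (last char: 'b')
  sorted[2] = 133cb$b0  (last char: '0')
  sorted[3] = 33cb$b01  (last char: '1')
  sorted[4] = 3cb$b013  (last char: '3')
  sorted[5] = b$b0133c  (last char: 'c')
  sorted[6] = b0133cb$  (last char: '$')
  sorted[7] = cb$b0133  (last char: '3')
Last column: bb013c$3
Original string S is at sorted index 6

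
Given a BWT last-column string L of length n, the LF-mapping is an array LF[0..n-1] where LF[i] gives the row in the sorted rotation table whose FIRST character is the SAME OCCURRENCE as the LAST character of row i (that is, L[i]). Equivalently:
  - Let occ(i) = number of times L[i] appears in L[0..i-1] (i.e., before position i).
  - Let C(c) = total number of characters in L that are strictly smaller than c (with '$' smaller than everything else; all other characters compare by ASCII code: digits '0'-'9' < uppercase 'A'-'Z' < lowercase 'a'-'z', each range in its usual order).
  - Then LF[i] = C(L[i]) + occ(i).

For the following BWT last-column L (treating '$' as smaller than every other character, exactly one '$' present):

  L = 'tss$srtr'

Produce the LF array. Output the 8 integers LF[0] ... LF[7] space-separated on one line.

Char counts: '$':1, 'r':2, 's':3, 't':2
C (first-col start): C('$')=0, C('r')=1, C('s')=3, C('t')=6
L[0]='t': occ=0, LF[0]=C('t')+0=6+0=6
L[1]='s': occ=0, LF[1]=C('s')+0=3+0=3
L[2]='s': occ=1, LF[2]=C('s')+1=3+1=4
L[3]='$': occ=0, LF[3]=C('$')+0=0+0=0
L[4]='s': occ=2, LF[4]=C('s')+2=3+2=5
L[5]='r': occ=0, LF[5]=C('r')+0=1+0=1
L[6]='t': occ=1, LF[6]=C('t')+1=6+1=7
L[7]='r': occ=1, LF[7]=C('r')+1=1+1=2

Answer: 6 3 4 0 5 1 7 2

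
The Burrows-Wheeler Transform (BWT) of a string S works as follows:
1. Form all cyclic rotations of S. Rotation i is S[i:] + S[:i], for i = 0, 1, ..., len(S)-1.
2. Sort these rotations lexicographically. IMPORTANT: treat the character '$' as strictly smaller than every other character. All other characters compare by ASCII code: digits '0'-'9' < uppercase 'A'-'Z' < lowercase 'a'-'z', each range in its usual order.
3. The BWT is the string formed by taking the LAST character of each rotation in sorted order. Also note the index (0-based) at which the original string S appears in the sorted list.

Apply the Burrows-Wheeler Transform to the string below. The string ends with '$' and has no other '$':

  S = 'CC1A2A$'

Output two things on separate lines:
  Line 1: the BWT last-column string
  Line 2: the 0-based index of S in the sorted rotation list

Answer: ACA21C$
6

Derivation:
All 7 rotations (rotation i = S[i:]+S[:i]):
  rot[0] = CC1A2A$
  rot[1] = C1A2A$C
  rot[2] = 1A2A$CC
  rot[3] = A2A$CC1
  rot[4] = 2A$CC1A
  rot[5] = A$CC1A2
  rot[6] = $CC1A2A
Sorted (with $ < everything):
  sorted[0] = $CC1A2A  (last char: 'A')
  sorted[1] = 1A2A$CC  (last char: 'C')
  sorted[2] = 2A$CC1A  (last char: 'A')
  sorted[3] = A$CC1A2  (last char: '2')
  sorted[4] = A2A$CC1  (last char: '1')
  sorted[5] = C1A2A$C  (last char: 'C')
  sorted[6] = CC1A2A$  (last char: '$')
Last column: ACA21C$
Original string S is at sorted index 6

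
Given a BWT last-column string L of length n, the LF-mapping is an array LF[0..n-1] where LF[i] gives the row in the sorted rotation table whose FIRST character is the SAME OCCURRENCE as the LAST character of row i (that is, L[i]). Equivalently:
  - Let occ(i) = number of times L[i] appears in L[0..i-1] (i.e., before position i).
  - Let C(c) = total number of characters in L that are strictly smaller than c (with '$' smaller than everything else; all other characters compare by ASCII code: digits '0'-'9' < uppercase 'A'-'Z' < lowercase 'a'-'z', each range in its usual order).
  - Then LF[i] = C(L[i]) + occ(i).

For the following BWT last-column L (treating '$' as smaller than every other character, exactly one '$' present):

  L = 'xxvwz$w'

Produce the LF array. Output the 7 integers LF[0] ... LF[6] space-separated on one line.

Answer: 4 5 1 2 6 0 3

Derivation:
Char counts: '$':1, 'v':1, 'w':2, 'x':2, 'z':1
C (first-col start): C('$')=0, C('v')=1, C('w')=2, C('x')=4, C('z')=6
L[0]='x': occ=0, LF[0]=C('x')+0=4+0=4
L[1]='x': occ=1, LF[1]=C('x')+1=4+1=5
L[2]='v': occ=0, LF[2]=C('v')+0=1+0=1
L[3]='w': occ=0, LF[3]=C('w')+0=2+0=2
L[4]='z': occ=0, LF[4]=C('z')+0=6+0=6
L[5]='$': occ=0, LF[5]=C('$')+0=0+0=0
L[6]='w': occ=1, LF[6]=C('w')+1=2+1=3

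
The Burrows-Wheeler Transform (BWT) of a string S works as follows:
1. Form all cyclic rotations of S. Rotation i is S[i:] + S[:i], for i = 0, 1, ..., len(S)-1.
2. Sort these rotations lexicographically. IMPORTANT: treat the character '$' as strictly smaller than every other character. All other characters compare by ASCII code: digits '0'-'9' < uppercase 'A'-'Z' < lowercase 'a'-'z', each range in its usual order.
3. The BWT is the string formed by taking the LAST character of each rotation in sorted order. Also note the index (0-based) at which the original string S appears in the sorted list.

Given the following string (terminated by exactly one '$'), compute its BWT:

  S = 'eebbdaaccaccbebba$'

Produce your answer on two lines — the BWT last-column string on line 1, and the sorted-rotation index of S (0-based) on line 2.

All 18 rotations (rotation i = S[i:]+S[:i]):
  rot[0] = eebbdaaccaccbebba$
  rot[1] = ebbdaaccaccbebba$e
  rot[2] = bbdaaccaccbebba$ee
  rot[3] = bdaaccaccbebba$eeb
  rot[4] = daaccaccbebba$eebb
  rot[5] = aaccaccbebba$eebbd
  rot[6] = accaccbebba$eebbda
  rot[7] = ccaccbebba$eebbdaa
  rot[8] = caccbebba$eebbdaac
  rot[9] = accbebba$eebbdaacc
  rot[10] = ccbebba$eebbdaacca
  rot[11] = cbebba$eebbdaaccac
  rot[12] = bebba$eebbdaaccacc
  rot[13] = ebba$eebbdaaccaccb
  rot[14] = bba$eebbdaaccaccbe
  rot[15] = ba$eebbdaaccaccbeb
  rot[16] = a$eebbdaaccaccbebb
  rot[17] = $eebbdaaccaccbebba
Sorted (with $ < everything):
  sorted[0] = $eebbdaaccaccbebba  (last char: 'a')
  sorted[1] = a$eebbdaaccaccbebb  (last char: 'b')
  sorted[2] = aaccaccbebba$eebbd  (last char: 'd')
  sorted[3] = accaccbebba$eebbda  (last char: 'a')
  sorted[4] = accbebba$eebbdaacc  (last char: 'c')
  sorted[5] = ba$eebbdaaccaccbeb  (last char: 'b')
  sorted[6] = bba$eebbdaaccaccbe  (last char: 'e')
  sorted[7] = bbdaaccaccbebba$ee  (last char: 'e')
  sorted[8] = bdaaccaccbebba$eeb  (last char: 'b')
  sorted[9] = bebba$eebbdaaccacc  (last char: 'c')
  sorted[10] = caccbebba$eebbdaac  (last char: 'c')
  sorted[11] = cbebba$eebbdaaccac  (last char: 'c')
  sorted[12] = ccaccbebba$eebbdaa  (last char: 'a')
  sorted[13] = ccbebba$eebbdaacca  (last char: 'a')
  sorted[14] = daaccaccbebba$eebb  (last char: 'b')
  sorted[15] = ebba$eebbdaaccaccb  (last char: 'b')
  sorted[16] = ebbdaaccaccbebba$e  (last char: 'e')
  sorted[17] = eebbdaaccaccbebba$  (last char: '$')
Last column: abdacbeebcccaabbe$
Original string S is at sorted index 17

Answer: abdacbeebcccaabbe$
17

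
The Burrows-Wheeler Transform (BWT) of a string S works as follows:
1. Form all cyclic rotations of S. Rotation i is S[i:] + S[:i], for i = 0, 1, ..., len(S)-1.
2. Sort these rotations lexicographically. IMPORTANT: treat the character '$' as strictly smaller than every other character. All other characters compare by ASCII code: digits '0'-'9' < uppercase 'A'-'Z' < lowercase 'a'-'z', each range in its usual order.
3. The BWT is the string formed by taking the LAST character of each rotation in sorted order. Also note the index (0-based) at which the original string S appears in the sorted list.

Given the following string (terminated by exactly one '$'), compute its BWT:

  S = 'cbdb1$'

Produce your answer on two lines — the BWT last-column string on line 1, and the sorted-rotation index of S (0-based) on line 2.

Answer: 1bdc$b
4

Derivation:
All 6 rotations (rotation i = S[i:]+S[:i]):
  rot[0] = cbdb1$
  rot[1] = bdb1$c
  rot[2] = db1$cb
  rot[3] = b1$cbd
  rot[4] = 1$cbdb
  rot[5] = $cbdb1
Sorted (with $ < everything):
  sorted[0] = $cbdb1  (last char: '1')
  sorted[1] = 1$cbdb  (last char: 'b')
  sorted[2] = b1$cbd  (last char: 'd')
  sorted[3] = bdb1$c  (last char: 'c')
  sorted[4] = cbdb1$  (last char: '$')
  sorted[5] = db1$cb  (last char: 'b')
Last column: 1bdc$b
Original string S is at sorted index 4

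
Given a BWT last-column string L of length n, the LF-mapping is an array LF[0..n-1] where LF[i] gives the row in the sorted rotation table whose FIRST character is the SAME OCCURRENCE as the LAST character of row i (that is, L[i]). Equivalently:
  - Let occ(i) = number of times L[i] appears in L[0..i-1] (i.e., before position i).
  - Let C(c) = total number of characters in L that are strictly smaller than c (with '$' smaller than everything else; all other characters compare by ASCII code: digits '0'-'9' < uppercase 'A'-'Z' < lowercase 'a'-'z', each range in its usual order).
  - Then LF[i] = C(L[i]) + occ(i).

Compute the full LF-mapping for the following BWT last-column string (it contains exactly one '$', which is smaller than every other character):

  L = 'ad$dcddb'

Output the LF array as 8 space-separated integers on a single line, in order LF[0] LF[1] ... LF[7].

Char counts: '$':1, 'a':1, 'b':1, 'c':1, 'd':4
C (first-col start): C('$')=0, C('a')=1, C('b')=2, C('c')=3, C('d')=4
L[0]='a': occ=0, LF[0]=C('a')+0=1+0=1
L[1]='d': occ=0, LF[1]=C('d')+0=4+0=4
L[2]='$': occ=0, LF[2]=C('$')+0=0+0=0
L[3]='d': occ=1, LF[3]=C('d')+1=4+1=5
L[4]='c': occ=0, LF[4]=C('c')+0=3+0=3
L[5]='d': occ=2, LF[5]=C('d')+2=4+2=6
L[6]='d': occ=3, LF[6]=C('d')+3=4+3=7
L[7]='b': occ=0, LF[7]=C('b')+0=2+0=2

Answer: 1 4 0 5 3 6 7 2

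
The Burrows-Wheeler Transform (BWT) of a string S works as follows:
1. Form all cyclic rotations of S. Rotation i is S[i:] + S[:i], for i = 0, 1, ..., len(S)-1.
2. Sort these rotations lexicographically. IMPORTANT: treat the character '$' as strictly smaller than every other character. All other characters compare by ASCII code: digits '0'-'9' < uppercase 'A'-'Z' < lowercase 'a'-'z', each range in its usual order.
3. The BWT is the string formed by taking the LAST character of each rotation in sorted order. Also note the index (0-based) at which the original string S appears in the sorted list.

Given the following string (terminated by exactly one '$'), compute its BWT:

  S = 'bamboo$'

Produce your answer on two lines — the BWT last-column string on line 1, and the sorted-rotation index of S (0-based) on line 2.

Answer: ob$maob
2

Derivation:
All 7 rotations (rotation i = S[i:]+S[:i]):
  rot[0] = bamboo$
  rot[1] = amboo$b
  rot[2] = mboo$ba
  rot[3] = boo$bam
  rot[4] = oo$bamb
  rot[5] = o$bambo
  rot[6] = $bamboo
Sorted (with $ < everything):
  sorted[0] = $bamboo  (last char: 'o')
  sorted[1] = amboo$b  (last char: 'b')
  sorted[2] = bamboo$  (last char: '$')
  sorted[3] = boo$bam  (last char: 'm')
  sorted[4] = mboo$ba  (last char: 'a')
  sorted[5] = o$bambo  (last char: 'o')
  sorted[6] = oo$bamb  (last char: 'b')
Last column: ob$maob
Original string S is at sorted index 2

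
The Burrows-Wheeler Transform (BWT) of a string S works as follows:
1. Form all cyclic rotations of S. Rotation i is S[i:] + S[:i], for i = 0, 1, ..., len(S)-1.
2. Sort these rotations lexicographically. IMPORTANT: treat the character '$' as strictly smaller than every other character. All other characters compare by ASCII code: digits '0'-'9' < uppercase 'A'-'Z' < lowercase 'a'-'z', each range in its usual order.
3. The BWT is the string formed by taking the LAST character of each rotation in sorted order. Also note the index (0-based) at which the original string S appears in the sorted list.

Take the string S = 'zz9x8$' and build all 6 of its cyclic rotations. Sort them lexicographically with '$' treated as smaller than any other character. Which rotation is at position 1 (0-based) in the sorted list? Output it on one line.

Answer: 8$zz9x

Derivation:
All 6 rotations (rotation i = S[i:]+S[:i]):
  rot[0] = zz9x8$
  rot[1] = z9x8$z
  rot[2] = 9x8$zz
  rot[3] = x8$zz9
  rot[4] = 8$zz9x
  rot[5] = $zz9x8
Sorted (with $ < everything):
  sorted[0] = $zz9x8
  sorted[1] = 8$zz9x
  sorted[2] = 9x8$zz
  sorted[3] = x8$zz9
  sorted[4] = z9x8$z
  sorted[5] = zz9x8$
sorted[1] = 8$zz9x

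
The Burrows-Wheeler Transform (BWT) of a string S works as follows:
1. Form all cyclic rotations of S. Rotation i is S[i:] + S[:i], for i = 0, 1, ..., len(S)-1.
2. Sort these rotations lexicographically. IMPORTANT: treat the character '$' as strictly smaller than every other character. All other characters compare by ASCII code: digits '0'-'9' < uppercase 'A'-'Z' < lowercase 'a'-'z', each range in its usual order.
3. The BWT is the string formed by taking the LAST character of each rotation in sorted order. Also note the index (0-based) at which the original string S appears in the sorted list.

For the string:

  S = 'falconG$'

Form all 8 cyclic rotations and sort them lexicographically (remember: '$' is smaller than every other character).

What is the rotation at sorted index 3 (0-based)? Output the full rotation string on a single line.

Answer: conG$fal

Derivation:
All 8 rotations (rotation i = S[i:]+S[:i]):
  rot[0] = falconG$
  rot[1] = alconG$f
  rot[2] = lconG$fa
  rot[3] = conG$fal
  rot[4] = onG$falc
  rot[5] = nG$falco
  rot[6] = G$falcon
  rot[7] = $falconG
Sorted (with $ < everything):
  sorted[0] = $falconG
  sorted[1] = G$falcon
  sorted[2] = alconG$f
  sorted[3] = conG$fal
  sorted[4] = falconG$
  sorted[5] = lconG$fa
  sorted[6] = nG$falco
  sorted[7] = onG$falc
sorted[3] = conG$fal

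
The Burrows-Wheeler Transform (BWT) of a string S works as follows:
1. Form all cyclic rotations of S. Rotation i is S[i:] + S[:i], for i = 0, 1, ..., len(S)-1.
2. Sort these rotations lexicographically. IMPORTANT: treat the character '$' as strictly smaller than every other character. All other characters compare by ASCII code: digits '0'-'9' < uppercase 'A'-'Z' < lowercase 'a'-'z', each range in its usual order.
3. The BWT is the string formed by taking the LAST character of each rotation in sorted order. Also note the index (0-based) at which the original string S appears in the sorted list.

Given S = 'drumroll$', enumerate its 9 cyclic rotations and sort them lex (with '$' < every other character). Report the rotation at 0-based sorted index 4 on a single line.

All 9 rotations (rotation i = S[i:]+S[:i]):
  rot[0] = drumroll$
  rot[1] = rumroll$d
  rot[2] = umroll$dr
  rot[3] = mroll$dru
  rot[4] = roll$drum
  rot[5] = oll$drumr
  rot[6] = ll$drumro
  rot[7] = l$drumrol
  rot[8] = $drumroll
Sorted (with $ < everything):
  sorted[0] = $drumroll
  sorted[1] = drumroll$
  sorted[2] = l$drumrol
  sorted[3] = ll$drumro
  sorted[4] = mroll$dru
  sorted[5] = oll$drumr
  sorted[6] = roll$drum
  sorted[7] = rumroll$d
  sorted[8] = umroll$dr
sorted[4] = mroll$dru

Answer: mroll$dru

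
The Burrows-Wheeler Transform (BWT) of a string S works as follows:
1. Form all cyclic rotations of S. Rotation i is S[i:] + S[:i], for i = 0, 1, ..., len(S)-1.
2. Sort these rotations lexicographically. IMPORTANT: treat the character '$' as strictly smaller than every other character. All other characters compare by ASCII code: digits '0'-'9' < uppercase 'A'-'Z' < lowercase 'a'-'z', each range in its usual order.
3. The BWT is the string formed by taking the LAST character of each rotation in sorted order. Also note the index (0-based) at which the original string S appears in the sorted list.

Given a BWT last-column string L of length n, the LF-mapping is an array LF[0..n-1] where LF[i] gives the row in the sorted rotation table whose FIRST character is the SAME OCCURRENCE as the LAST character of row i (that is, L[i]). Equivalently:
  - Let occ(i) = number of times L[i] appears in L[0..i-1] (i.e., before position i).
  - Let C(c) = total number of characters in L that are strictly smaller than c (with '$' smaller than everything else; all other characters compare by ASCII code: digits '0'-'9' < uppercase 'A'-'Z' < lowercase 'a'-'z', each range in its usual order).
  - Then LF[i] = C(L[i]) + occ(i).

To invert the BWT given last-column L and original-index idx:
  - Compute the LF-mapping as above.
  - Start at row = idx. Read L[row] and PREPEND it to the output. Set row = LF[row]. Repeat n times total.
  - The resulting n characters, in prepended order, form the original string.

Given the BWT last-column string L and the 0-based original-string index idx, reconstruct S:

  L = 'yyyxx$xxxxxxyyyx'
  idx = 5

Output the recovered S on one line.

Answer: xxyxxxxyyyyxxxy$

Derivation:
LF mapping: 10 11 12 1 2 0 3 4 5 6 7 8 13 14 15 9
Walk LF starting at row 5, prepending L[row]:
  step 1: row=5, L[5]='$', prepend. Next row=LF[5]=0
  step 2: row=0, L[0]='y', prepend. Next row=LF[0]=10
  step 3: row=10, L[10]='x', prepend. Next row=LF[10]=7
  step 4: row=7, L[7]='x', prepend. Next row=LF[7]=4
  step 5: row=4, L[4]='x', prepend. Next row=LF[4]=2
  step 6: row=2, L[2]='y', prepend. Next row=LF[2]=12
  step 7: row=12, L[12]='y', prepend. Next row=LF[12]=13
  step 8: row=13, L[13]='y', prepend. Next row=LF[13]=14
  step 9: row=14, L[14]='y', prepend. Next row=LF[14]=15
  step 10: row=15, L[15]='x', prepend. Next row=LF[15]=9
  step 11: row=9, L[9]='x', prepend. Next row=LF[9]=6
  step 12: row=6, L[6]='x', prepend. Next row=LF[6]=3
  step 13: row=3, L[3]='x', prepend. Next row=LF[3]=1
  step 14: row=1, L[1]='y', prepend. Next row=LF[1]=11
  step 15: row=11, L[11]='x', prepend. Next row=LF[11]=8
  step 16: row=8, L[8]='x', prepend. Next row=LF[8]=5
Reversed output: xxyxxxxyyyyxxxy$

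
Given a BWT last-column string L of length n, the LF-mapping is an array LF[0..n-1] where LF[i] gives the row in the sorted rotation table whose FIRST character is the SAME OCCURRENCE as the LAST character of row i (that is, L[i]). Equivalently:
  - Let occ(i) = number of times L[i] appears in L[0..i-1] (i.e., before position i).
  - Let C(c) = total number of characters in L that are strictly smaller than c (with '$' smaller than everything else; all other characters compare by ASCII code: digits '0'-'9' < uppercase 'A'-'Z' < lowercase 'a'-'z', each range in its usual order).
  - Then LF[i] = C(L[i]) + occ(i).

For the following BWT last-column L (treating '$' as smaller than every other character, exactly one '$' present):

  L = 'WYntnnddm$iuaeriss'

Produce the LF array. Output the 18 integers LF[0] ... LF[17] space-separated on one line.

Char counts: '$':1, 'W':1, 'Y':1, 'a':1, 'd':2, 'e':1, 'i':2, 'm':1, 'n':3, 'r':1, 's':2, 't':1, 'u':1
C (first-col start): C('$')=0, C('W')=1, C('Y')=2, C('a')=3, C('d')=4, C('e')=6, C('i')=7, C('m')=9, C('n')=10, C('r')=13, C('s')=14, C('t')=16, C('u')=17
L[0]='W': occ=0, LF[0]=C('W')+0=1+0=1
L[1]='Y': occ=0, LF[1]=C('Y')+0=2+0=2
L[2]='n': occ=0, LF[2]=C('n')+0=10+0=10
L[3]='t': occ=0, LF[3]=C('t')+0=16+0=16
L[4]='n': occ=1, LF[4]=C('n')+1=10+1=11
L[5]='n': occ=2, LF[5]=C('n')+2=10+2=12
L[6]='d': occ=0, LF[6]=C('d')+0=4+0=4
L[7]='d': occ=1, LF[7]=C('d')+1=4+1=5
L[8]='m': occ=0, LF[8]=C('m')+0=9+0=9
L[9]='$': occ=0, LF[9]=C('$')+0=0+0=0
L[10]='i': occ=0, LF[10]=C('i')+0=7+0=7
L[11]='u': occ=0, LF[11]=C('u')+0=17+0=17
L[12]='a': occ=0, LF[12]=C('a')+0=3+0=3
L[13]='e': occ=0, LF[13]=C('e')+0=6+0=6
L[14]='r': occ=0, LF[14]=C('r')+0=13+0=13
L[15]='i': occ=1, LF[15]=C('i')+1=7+1=8
L[16]='s': occ=0, LF[16]=C('s')+0=14+0=14
L[17]='s': occ=1, LF[17]=C('s')+1=14+1=15

Answer: 1 2 10 16 11 12 4 5 9 0 7 17 3 6 13 8 14 15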